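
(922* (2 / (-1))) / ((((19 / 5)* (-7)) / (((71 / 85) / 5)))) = 130924 / 11305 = 11.58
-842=-842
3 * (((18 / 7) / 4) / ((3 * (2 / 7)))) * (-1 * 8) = -18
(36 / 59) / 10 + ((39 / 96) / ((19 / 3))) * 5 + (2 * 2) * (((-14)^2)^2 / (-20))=-1377990283 / 179360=-7682.82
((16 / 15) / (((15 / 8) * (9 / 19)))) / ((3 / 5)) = 2432 / 1215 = 2.00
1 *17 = 17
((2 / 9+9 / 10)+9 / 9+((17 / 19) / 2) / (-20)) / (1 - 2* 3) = -14363 / 34200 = -0.42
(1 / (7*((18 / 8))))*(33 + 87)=7.62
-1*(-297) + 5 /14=4163 /14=297.36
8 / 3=2.67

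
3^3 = 27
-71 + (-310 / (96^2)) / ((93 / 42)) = -163619 / 2304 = -71.02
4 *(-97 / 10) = -194 / 5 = -38.80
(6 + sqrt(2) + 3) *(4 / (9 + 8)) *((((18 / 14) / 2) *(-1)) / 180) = -9 / 1190 - sqrt(2) / 1190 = -0.01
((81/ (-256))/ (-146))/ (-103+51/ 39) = -1053/ 49411072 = -0.00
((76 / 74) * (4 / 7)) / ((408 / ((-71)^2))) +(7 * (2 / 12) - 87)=-2075987 / 26418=-78.58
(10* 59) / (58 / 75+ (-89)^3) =-44250 / 52872617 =-0.00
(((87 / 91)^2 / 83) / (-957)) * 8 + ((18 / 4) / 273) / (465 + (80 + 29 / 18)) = -4604703 / 74388280967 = -0.00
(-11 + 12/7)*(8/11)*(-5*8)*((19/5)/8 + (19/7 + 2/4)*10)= 4749160/539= 8811.06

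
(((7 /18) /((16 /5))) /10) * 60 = 35 /48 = 0.73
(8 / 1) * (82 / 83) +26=2814 / 83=33.90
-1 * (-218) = 218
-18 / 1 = -18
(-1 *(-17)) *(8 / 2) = 68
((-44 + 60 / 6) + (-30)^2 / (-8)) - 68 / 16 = -603 / 4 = -150.75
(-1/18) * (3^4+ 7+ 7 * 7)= -137/18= -7.61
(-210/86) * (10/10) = -105/43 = -2.44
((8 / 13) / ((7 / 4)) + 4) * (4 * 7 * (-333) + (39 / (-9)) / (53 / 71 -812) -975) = -234911870160 / 5241509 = -44817.60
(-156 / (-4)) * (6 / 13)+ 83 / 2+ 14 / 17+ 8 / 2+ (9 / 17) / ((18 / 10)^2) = 19733 / 306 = 64.49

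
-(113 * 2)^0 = -1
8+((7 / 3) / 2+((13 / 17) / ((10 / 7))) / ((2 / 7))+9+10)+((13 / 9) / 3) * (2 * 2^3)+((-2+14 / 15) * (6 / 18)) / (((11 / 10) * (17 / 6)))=3799859 / 100980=37.63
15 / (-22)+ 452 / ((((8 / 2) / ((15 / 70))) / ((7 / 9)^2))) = 4148 / 297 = 13.97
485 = 485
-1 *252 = -252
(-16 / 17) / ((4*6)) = -2 / 51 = -0.04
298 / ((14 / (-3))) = -447 / 7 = -63.86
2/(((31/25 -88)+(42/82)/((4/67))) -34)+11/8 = 4993751/3679528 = 1.36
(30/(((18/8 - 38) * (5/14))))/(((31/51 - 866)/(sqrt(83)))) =0.02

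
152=152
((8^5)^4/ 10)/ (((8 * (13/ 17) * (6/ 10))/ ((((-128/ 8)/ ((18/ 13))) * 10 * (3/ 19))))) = -97998327891581992960/ 171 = -573089636792877151.81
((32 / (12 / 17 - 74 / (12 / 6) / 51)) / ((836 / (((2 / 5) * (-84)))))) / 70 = 4896 / 5225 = 0.94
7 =7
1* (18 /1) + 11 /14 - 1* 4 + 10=347 /14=24.79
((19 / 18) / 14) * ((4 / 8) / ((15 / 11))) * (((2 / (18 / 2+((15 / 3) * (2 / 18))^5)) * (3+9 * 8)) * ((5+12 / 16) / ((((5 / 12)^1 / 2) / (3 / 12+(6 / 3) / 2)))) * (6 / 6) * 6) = 61706205 / 650776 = 94.82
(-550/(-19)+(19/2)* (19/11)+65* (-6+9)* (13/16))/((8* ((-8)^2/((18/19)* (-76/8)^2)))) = 6133383/180224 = 34.03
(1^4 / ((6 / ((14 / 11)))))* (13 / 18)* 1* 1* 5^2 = 2275 / 594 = 3.83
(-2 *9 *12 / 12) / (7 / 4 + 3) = -72 / 19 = -3.79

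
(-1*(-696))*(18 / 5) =12528 / 5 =2505.60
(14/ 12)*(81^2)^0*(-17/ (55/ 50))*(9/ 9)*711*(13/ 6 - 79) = 21669305/ 22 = 984968.41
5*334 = 1670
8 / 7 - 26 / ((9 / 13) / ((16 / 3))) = -37640 / 189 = -199.15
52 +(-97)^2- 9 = 9452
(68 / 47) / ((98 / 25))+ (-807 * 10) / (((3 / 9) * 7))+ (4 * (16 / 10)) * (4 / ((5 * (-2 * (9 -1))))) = -3458.52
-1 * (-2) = 2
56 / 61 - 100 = -6044 / 61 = -99.08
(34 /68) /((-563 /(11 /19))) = -11 /21394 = -0.00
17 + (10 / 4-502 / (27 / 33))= -10693 / 18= -594.06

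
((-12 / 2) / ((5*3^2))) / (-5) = 2 / 75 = 0.03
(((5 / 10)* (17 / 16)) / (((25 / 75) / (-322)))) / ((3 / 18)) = -24633 / 8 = -3079.12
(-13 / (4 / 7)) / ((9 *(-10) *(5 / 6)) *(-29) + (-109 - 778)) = -13 / 736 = -0.02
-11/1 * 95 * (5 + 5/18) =-99275/18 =-5515.28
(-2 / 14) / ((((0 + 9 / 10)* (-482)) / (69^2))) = 2645 / 1687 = 1.57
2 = 2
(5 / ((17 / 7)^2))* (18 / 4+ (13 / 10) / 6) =13867 / 3468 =4.00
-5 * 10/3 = -50/3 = -16.67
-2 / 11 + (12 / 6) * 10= 218 / 11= 19.82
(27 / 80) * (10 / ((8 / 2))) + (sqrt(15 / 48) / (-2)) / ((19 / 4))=0.78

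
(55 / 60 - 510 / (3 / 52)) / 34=-106069 / 408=-259.97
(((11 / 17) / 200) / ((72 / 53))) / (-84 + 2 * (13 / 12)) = -583 / 20032800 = -0.00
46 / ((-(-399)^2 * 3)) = -46 / 477603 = -0.00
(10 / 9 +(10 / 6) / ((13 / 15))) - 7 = -464 / 117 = -3.97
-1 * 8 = -8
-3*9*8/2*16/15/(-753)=192/1255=0.15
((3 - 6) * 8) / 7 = -3.43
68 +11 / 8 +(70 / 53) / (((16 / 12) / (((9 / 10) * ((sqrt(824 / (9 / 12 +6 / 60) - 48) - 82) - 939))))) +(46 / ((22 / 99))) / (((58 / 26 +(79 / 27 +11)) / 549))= 189 * sqrt(16643) / 901 +280961583 / 45368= 6220.01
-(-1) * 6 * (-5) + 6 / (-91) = -2736 / 91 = -30.07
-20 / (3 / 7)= -140 / 3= -46.67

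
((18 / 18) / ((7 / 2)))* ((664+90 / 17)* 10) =227560 / 119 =1912.27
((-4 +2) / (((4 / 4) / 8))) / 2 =-8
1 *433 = 433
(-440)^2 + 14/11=2129614/11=193601.27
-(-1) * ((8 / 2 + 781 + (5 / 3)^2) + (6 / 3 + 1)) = 790.78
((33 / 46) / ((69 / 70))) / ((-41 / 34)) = -13090 / 21689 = -0.60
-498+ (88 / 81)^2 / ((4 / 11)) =-494.75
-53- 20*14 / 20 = -67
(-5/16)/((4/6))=-15/32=-0.47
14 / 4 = 7 / 2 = 3.50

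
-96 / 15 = -32 / 5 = -6.40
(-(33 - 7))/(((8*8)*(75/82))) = -533/1200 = -0.44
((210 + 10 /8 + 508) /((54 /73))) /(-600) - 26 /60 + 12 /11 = -457597 /475200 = -0.96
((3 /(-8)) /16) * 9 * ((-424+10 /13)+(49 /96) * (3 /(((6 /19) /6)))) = 4426947 /53248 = 83.14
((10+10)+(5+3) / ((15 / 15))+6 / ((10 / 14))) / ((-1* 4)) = -91 / 10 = -9.10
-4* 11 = -44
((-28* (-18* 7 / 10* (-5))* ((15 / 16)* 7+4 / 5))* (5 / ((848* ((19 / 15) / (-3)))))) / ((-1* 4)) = -615195 / 13568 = -45.34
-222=-222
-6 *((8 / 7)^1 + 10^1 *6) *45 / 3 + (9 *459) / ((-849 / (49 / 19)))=-207594351 / 37639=-5515.41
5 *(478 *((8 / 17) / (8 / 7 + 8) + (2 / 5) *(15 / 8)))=130255 / 68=1915.51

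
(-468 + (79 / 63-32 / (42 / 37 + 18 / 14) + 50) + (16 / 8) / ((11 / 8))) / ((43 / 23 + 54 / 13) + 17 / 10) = -16870151090 / 304065531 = -55.48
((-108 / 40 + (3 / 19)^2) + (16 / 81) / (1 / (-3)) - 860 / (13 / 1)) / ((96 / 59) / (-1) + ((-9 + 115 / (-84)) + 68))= -72658831462 / 58615452675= -1.24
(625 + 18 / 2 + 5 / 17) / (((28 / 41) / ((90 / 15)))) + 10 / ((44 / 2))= 14590589 / 2618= 5573.18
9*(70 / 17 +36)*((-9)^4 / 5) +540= 40317318 / 85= 474321.39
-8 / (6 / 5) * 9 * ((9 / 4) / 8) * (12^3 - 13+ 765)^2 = -103788000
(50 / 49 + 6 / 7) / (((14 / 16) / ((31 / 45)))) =22816 / 15435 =1.48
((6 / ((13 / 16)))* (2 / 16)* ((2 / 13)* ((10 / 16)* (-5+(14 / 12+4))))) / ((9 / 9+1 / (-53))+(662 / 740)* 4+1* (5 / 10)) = 49025 / 16767673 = 0.00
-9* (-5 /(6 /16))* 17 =2040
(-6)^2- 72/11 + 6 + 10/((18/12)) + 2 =1456/33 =44.12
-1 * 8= -8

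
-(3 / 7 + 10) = -73 / 7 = -10.43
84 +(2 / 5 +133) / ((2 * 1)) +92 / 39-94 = 23033 / 390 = 59.06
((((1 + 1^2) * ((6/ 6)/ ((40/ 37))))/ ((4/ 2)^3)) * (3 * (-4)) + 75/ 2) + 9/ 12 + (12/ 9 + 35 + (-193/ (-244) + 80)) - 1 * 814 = -4841453/ 7320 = -661.40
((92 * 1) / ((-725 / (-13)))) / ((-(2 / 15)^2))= -2691 / 29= -92.79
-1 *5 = -5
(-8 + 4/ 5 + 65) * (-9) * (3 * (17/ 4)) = -132651/ 20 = -6632.55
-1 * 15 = -15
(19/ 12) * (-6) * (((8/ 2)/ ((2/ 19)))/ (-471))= 361/ 471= 0.77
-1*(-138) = 138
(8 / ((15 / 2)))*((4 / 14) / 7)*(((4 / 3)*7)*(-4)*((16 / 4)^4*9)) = -131072 / 35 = -3744.91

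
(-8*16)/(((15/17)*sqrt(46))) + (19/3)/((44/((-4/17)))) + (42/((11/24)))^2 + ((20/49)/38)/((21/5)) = 337704884285/40216407 - 1088*sqrt(46)/345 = 8375.80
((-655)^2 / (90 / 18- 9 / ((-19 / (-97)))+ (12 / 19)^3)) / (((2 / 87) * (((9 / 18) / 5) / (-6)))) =768040125975 / 27913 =27515499.09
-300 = -300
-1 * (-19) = 19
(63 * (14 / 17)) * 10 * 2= 17640 / 17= 1037.65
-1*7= -7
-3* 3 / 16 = -9 / 16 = -0.56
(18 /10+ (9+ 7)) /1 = 89 /5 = 17.80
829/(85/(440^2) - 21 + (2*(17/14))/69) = -15503759040/392070509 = -39.54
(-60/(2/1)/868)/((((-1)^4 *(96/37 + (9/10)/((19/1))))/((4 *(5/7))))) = -0.04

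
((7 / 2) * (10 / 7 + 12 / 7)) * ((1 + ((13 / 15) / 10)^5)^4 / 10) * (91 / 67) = 33286470870964569507267167353984599368988239801 / 22279220091533660888671875000000000000000000000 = 1.49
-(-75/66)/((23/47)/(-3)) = -3525/506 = -6.97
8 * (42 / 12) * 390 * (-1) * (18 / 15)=-13104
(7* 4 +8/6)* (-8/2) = -117.33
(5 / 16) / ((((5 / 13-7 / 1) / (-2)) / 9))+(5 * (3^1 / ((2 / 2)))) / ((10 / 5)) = 5745 / 688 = 8.35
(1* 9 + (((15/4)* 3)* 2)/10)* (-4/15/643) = -3/643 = -0.00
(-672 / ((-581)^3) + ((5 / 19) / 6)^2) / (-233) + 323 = 27403024062839041 / 84839085958284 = 323.00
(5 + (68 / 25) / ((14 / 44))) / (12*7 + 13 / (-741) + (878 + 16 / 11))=1486617 / 105713125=0.01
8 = 8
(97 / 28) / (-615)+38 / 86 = 0.44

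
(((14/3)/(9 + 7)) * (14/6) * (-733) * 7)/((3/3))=-251419/72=-3491.93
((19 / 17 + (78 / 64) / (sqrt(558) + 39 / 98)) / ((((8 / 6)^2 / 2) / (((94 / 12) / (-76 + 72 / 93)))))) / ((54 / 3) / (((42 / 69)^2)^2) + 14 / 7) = -172518807327279 / 175542994676136320 -327573287223* sqrt(62) / 56793321806985280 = -0.00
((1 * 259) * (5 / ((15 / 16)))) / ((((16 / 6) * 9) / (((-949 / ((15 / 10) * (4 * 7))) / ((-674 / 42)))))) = 245791 / 3033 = 81.04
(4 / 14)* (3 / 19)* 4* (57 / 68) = 18 / 119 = 0.15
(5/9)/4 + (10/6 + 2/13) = 917/468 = 1.96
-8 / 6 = -4 / 3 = -1.33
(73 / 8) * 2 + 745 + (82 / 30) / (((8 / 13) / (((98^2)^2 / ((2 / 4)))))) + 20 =819371165.38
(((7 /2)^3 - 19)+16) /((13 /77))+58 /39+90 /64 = 298367 /1248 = 239.08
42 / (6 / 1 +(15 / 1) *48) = 7 / 121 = 0.06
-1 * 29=-29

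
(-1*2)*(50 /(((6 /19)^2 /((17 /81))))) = -153425 /729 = -210.46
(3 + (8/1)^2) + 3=70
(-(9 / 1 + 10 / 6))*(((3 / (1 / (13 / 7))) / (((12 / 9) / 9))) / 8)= -351 / 7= -50.14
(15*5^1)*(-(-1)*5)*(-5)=-1875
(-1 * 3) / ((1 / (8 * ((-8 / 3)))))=64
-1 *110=-110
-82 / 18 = -41 / 9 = -4.56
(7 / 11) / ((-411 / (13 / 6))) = -91 / 27126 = -0.00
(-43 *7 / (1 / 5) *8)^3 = -1745337664000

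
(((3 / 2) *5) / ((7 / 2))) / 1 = 15 / 7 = 2.14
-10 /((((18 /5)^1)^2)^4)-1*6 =-33061834853 /5509980288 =-6.00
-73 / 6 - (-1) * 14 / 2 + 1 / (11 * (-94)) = -8015 / 1551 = -5.17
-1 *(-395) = 395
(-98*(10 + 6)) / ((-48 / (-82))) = -2678.67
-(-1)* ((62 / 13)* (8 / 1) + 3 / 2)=1031 / 26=39.65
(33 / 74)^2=1089 / 5476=0.20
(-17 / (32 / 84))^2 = 127449 / 64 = 1991.39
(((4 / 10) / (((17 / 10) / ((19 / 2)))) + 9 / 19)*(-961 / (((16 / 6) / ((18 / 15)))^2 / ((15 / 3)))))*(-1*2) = 13622175 / 2584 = 5271.74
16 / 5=3.20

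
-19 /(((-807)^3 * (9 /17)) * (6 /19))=6137 /28380128922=0.00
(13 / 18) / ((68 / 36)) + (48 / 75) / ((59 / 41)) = 41479 / 50150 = 0.83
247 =247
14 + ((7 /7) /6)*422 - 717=-1898 /3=-632.67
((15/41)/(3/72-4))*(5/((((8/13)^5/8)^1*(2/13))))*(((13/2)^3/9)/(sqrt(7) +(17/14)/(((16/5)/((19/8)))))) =-2342.47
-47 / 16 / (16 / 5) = -235 / 256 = -0.92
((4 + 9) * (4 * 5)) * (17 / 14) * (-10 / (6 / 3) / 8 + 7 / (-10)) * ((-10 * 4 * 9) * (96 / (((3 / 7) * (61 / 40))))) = 1349337600 / 61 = 22120288.52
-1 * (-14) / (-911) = -14 / 911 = -0.02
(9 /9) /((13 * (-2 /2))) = -0.08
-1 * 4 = -4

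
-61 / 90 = -0.68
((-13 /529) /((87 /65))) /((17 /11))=-9295 /782391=-0.01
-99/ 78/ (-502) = 33/ 13052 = 0.00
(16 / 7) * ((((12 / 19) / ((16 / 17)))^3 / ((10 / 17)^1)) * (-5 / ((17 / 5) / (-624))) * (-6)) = -310403340 / 48013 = -6464.99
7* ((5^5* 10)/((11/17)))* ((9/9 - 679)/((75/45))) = -1512787500/11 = -137526136.36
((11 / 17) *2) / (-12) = -11 / 102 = -0.11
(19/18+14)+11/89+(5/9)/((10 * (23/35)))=281203/18423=15.26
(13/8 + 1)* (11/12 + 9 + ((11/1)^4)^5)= 1765968736697970024178.66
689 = 689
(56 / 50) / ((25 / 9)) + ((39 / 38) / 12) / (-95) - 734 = -1324143849 / 1805000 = -733.60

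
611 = 611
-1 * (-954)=954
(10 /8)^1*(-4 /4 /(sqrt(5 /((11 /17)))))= -0.45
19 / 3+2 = 25 / 3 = 8.33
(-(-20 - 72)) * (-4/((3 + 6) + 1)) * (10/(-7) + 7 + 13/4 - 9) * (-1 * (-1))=46/7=6.57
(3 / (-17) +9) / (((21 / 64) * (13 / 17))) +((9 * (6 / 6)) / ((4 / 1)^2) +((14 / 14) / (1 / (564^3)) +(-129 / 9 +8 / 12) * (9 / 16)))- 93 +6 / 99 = 4310051644309 / 24024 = 179406079.10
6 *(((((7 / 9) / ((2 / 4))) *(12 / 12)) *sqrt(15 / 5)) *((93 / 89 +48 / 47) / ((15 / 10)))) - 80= -80 +161336 *sqrt(3) / 12549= -57.73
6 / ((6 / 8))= 8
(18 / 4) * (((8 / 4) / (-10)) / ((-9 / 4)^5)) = 0.02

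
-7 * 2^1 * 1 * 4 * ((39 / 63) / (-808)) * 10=130 / 303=0.43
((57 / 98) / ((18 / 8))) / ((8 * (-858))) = -19 / 504504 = -0.00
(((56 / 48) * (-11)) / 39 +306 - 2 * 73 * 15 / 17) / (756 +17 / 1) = 703499 / 3074994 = 0.23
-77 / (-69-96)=7 / 15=0.47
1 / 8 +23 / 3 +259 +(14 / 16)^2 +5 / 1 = 52331 / 192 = 272.56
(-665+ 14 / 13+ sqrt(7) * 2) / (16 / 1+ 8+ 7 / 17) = -146727 / 5395+ 34 * sqrt(7) / 415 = -26.98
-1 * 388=-388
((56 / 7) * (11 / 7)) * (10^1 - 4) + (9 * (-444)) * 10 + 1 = -279185 / 7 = -39883.57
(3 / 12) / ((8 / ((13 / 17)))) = 13 / 544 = 0.02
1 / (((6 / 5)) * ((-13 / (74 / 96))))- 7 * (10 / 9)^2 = -292865 / 33696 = -8.69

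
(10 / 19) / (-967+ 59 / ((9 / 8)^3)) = -1458 / 2563993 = -0.00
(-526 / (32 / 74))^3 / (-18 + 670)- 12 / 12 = -921451698715 / 333824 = -2760291.95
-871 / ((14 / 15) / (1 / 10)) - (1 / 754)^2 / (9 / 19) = -1671223913 / 17908254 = -93.32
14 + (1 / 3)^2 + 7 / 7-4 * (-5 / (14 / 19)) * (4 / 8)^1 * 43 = 37717 / 63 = 598.68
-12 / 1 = -12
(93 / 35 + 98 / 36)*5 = 3389 / 126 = 26.90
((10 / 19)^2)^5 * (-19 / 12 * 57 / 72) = -312500000 / 152852067369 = -0.00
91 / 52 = 7 / 4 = 1.75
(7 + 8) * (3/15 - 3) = -42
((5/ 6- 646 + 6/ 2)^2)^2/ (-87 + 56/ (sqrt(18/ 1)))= -6391371090845549/ 3194544- 1542744746066167*sqrt(2)/ 7187724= -2304255908.76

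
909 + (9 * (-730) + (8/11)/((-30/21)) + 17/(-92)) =-28648171/5060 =-5661.69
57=57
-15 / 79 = -0.19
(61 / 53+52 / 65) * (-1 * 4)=-2068 / 265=-7.80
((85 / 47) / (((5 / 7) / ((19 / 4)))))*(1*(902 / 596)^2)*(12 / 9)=459889661 / 12521364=36.73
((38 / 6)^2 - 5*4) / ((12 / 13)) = 2353 / 108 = 21.79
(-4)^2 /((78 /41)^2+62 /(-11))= -147928 /18649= -7.93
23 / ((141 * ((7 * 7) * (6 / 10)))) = 115 / 20727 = 0.01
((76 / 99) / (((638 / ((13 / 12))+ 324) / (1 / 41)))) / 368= 247 / 4431843504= 0.00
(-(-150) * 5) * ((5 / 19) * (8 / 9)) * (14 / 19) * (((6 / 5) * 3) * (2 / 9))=112000 / 1083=103.42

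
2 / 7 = 0.29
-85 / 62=-1.37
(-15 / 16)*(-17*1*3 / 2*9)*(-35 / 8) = -240975 / 256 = -941.31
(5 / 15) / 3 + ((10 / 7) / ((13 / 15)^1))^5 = 689677821451 / 56162893059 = 12.28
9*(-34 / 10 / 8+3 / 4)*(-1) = -117 / 40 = -2.92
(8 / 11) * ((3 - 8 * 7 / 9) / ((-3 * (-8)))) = -29 / 297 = -0.10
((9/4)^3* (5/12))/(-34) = -1215/8704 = -0.14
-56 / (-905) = 56 / 905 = 0.06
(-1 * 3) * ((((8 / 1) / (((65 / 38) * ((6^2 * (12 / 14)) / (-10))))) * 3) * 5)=2660 / 39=68.21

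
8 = 8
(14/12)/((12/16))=1.56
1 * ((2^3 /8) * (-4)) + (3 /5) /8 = -157 /40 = -3.92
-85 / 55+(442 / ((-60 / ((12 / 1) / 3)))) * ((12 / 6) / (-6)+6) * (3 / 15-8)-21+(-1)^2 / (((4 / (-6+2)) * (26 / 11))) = 27444377 / 21450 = 1279.46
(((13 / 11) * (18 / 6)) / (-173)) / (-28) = 39 / 53284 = 0.00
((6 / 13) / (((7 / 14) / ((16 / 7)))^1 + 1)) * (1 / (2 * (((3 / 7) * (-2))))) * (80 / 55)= -1792 / 5577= -0.32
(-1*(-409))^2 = 167281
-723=-723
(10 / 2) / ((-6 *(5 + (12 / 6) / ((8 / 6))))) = -0.13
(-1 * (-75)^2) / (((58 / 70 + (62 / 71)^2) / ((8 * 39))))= -309643425000 / 280729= -1102997.64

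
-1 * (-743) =743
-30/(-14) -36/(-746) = 5721/2611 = 2.19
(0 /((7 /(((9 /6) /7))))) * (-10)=0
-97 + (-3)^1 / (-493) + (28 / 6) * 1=-136552 / 1479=-92.33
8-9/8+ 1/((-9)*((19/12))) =3103/456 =6.80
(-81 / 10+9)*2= 9 / 5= 1.80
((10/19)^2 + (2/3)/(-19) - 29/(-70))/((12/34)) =845699/454860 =1.86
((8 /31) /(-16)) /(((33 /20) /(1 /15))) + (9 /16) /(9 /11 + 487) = 132119 /263492064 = 0.00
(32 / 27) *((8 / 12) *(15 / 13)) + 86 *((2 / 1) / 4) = 15413 / 351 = 43.91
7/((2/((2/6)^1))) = 7/6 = 1.17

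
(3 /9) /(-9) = -1 /27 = -0.04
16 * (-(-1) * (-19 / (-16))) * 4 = 76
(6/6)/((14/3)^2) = 0.05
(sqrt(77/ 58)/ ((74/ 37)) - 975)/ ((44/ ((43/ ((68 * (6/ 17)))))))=-13975/ 352 + 43 * sqrt(4466)/ 122496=-39.68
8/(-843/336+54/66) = -9856/2083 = -4.73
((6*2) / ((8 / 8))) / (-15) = -4 / 5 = -0.80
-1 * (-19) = 19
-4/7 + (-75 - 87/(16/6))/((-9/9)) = 5995/56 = 107.05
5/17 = 0.29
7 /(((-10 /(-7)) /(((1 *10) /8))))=49 /8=6.12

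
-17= -17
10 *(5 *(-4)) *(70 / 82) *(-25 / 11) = 175000 / 451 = 388.03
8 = 8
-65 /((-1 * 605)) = 13 /121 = 0.11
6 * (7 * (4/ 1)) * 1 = 168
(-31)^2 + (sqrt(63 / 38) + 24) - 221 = 3 * sqrt(266) / 38 + 764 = 765.29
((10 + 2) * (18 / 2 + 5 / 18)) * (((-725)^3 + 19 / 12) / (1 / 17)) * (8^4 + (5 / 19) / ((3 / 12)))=-168435856804044466 / 57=-2955015031649902.91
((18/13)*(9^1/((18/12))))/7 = 108/91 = 1.19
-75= -75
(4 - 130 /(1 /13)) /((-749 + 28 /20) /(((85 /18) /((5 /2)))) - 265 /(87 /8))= 6233985 /1553527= 4.01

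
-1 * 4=-4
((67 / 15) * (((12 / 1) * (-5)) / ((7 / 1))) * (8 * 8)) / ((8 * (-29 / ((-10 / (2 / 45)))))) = -2376.35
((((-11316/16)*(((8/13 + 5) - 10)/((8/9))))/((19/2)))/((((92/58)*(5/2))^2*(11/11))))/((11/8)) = 2792961/164450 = 16.98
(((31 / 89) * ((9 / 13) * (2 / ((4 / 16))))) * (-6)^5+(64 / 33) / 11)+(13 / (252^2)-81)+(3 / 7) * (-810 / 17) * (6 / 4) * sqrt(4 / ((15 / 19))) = -134082022851991 / 8890369488-486 * sqrt(285) / 119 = -15150.66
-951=-951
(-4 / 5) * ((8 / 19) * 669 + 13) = -22396 / 95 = -235.75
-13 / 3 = -4.33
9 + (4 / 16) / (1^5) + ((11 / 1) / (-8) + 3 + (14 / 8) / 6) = 67 / 6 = 11.17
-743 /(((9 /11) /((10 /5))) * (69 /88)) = -1438448 /621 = -2316.34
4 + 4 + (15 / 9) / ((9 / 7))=251 / 27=9.30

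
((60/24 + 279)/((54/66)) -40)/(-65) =-421/90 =-4.68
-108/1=-108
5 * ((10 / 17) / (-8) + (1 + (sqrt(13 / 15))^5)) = 169 * sqrt(195) / 675 + 315 / 68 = 8.13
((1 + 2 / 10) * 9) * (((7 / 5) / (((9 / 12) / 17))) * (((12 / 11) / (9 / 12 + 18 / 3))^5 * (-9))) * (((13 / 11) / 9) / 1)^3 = -0.00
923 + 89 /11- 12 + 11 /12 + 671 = 210013 /132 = 1591.01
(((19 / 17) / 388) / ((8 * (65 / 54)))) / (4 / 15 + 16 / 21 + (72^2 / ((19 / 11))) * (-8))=-0.00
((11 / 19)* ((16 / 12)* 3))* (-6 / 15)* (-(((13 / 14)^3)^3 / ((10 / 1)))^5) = 0.00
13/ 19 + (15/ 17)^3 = 127994/ 93347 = 1.37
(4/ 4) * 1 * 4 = 4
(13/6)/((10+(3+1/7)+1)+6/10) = 455/3096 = 0.15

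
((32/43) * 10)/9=320/387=0.83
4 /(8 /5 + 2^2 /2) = 1.11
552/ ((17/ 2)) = 1104/ 17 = 64.94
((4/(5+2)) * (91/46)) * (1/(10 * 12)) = 13/1380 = 0.01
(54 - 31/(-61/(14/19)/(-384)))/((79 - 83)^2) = -52035/9272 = -5.61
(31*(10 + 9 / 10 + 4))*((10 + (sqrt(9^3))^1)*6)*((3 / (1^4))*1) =1538127 / 5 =307625.40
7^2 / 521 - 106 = -55177 / 521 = -105.91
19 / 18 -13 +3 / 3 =-197 / 18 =-10.94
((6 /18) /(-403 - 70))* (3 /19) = -1 /8987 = -0.00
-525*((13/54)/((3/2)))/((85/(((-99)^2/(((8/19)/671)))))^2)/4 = -52622399674277433/73984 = -711267296635.45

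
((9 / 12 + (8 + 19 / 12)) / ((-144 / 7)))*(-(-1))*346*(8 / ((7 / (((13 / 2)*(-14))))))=488033 / 27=18075.30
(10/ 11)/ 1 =10/ 11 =0.91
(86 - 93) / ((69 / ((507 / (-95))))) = 1183 / 2185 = 0.54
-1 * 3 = -3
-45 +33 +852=840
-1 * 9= -9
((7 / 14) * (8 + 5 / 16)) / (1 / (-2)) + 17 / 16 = -29 / 4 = -7.25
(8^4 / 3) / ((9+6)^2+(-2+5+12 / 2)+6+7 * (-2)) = 6.04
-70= -70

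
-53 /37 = -1.43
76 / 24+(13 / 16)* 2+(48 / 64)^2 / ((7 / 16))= 1021 / 168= 6.08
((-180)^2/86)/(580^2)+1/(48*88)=207235/152752512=0.00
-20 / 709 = -0.03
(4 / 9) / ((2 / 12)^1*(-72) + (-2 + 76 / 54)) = -3 / 85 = -0.04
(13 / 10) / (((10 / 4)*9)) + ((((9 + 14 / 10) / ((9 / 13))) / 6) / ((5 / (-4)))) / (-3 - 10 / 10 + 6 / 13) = 1937 / 3105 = 0.62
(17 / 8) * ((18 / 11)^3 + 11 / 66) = 617491 / 63888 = 9.67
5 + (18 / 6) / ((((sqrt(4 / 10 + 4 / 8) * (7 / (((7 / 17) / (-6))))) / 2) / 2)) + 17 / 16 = 97 / 16 - 2 * sqrt(10) / 51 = 5.94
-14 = -14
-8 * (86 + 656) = -5936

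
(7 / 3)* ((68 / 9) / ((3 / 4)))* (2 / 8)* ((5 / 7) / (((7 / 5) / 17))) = 28900 / 567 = 50.97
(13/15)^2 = 169/225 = 0.75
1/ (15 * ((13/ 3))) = 0.02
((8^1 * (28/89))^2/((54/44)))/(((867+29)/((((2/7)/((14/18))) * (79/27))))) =27808/4491207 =0.01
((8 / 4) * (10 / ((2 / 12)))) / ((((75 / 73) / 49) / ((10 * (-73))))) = -4177936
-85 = -85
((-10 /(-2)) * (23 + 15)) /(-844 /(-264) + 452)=12540 /30043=0.42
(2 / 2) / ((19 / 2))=2 / 19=0.11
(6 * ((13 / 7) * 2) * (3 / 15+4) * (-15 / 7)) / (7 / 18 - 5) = 25272 / 581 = 43.50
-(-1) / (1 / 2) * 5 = 10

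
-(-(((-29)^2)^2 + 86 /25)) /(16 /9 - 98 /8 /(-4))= 62103024 /425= 146124.76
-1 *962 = -962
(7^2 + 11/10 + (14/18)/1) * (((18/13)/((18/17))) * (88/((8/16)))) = 6850184/585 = 11709.72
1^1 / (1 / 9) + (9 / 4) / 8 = 297 / 32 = 9.28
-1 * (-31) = 31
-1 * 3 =-3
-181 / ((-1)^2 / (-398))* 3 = 216114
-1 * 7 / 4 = -7 / 4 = -1.75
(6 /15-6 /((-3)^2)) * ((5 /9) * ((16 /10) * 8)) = -1.90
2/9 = 0.22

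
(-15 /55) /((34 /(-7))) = 21 /374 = 0.06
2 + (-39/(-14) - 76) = -997/14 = -71.21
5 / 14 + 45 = 635 / 14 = 45.36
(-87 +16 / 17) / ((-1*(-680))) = -0.13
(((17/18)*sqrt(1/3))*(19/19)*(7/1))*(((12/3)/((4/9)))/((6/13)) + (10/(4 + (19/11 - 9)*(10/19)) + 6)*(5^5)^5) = 10222718119621276865911*sqrt(3)/243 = 72865297014975421178.42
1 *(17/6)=17/6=2.83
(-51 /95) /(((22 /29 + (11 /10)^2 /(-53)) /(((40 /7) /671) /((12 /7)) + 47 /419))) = -51631426580 /604113009621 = -0.09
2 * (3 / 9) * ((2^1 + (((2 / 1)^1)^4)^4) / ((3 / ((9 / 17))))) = 131076 / 17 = 7710.35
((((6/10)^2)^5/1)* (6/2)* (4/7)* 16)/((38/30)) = 34012224/259765625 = 0.13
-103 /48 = -2.15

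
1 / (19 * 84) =1 / 1596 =0.00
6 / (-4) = -3 / 2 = -1.50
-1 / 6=-0.17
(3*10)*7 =210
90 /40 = 9 /4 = 2.25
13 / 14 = 0.93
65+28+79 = 172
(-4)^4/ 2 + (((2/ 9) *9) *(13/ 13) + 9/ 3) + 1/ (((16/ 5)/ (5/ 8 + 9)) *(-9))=152831/ 1152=132.67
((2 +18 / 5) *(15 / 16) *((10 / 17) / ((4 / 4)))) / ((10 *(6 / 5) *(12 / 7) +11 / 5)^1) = 3675 / 27098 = 0.14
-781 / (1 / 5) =-3905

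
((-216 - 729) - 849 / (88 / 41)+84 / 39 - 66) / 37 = -1606637 / 42328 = -37.96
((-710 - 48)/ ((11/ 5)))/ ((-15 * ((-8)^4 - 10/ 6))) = 758/ 135113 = 0.01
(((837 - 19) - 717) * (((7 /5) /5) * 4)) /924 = 101 /825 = 0.12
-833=-833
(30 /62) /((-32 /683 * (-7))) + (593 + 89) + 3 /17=80703733 /118048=683.65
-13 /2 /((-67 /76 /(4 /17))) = 1.73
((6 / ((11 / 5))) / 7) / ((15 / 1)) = 2 / 77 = 0.03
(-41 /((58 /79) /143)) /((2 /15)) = -6947655 /116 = -59893.58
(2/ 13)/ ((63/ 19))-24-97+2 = -97423/ 819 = -118.95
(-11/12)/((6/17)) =-187/72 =-2.60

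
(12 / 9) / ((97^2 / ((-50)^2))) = 10000 / 28227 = 0.35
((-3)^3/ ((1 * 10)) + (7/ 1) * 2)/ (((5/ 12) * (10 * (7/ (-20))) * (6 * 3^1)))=-226/ 525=-0.43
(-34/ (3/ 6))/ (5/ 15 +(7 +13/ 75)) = -5100/ 563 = -9.06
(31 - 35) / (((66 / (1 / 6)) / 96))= -32 / 33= -0.97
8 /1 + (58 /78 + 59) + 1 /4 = 10607 /156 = 67.99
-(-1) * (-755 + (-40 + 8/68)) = -13513/17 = -794.88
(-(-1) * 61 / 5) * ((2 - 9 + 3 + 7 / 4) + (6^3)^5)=22945027247199 / 4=5736256811799.75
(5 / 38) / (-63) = -0.00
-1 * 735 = -735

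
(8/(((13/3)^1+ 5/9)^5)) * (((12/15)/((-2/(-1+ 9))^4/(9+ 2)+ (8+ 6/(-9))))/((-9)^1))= -0.00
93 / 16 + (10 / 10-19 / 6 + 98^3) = 45177391 / 48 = 941195.65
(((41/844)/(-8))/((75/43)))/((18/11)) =-0.00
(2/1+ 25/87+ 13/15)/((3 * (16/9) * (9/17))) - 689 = -687.88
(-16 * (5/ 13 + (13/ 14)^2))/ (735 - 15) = -353/ 12740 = -0.03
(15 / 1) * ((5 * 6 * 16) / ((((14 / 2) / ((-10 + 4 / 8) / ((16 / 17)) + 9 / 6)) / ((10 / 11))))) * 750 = -42187500 / 7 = -6026785.71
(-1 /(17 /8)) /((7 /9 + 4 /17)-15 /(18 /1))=-144 /55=-2.62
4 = 4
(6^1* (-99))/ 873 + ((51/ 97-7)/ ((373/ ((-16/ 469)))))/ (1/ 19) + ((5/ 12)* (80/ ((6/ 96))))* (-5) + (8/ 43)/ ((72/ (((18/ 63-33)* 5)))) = -17519063431325/ 6566960043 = -2667.76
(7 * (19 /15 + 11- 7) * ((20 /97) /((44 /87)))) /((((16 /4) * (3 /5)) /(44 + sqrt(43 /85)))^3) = 39589178755 * sqrt(3655) /532851264 + 66027937325 /712368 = 97179.70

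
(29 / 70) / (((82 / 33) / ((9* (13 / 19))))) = 111969 / 109060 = 1.03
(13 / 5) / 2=13 / 10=1.30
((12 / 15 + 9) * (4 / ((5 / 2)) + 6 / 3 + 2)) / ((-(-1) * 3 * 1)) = 18.29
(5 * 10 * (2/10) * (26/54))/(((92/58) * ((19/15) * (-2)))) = -9425/7866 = -1.20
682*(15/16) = 5115/8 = 639.38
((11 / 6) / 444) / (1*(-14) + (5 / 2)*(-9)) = -11 / 97236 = -0.00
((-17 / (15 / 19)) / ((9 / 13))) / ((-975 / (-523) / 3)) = -168929 / 3375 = -50.05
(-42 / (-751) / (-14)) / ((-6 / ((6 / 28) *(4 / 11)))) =3 / 57827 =0.00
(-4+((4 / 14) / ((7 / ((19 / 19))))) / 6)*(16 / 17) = -9392 / 2499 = -3.76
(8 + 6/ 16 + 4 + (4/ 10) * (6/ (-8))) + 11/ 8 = 269/ 20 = 13.45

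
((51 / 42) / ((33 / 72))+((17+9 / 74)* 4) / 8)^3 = 2084936944945751 / 1479985027136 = 1408.76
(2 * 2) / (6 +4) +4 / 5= 6 / 5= 1.20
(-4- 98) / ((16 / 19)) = -969 / 8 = -121.12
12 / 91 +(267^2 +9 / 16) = 103797795 / 1456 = 71289.69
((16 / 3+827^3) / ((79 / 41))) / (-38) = -69569942465 / 9006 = -7724843.71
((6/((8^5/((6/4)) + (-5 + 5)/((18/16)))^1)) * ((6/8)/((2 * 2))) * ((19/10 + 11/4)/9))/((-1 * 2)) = -279/20971520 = -0.00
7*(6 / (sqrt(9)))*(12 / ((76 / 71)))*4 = 11928 / 19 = 627.79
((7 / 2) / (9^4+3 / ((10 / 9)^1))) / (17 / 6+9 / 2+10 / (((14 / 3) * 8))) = 1960 / 27939483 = 0.00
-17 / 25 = -0.68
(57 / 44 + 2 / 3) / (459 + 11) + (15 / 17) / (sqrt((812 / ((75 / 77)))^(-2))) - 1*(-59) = 167605663 / 210936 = 794.58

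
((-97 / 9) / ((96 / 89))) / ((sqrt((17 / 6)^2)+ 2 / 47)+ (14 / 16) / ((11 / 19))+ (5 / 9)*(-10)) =4463261 / 521868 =8.55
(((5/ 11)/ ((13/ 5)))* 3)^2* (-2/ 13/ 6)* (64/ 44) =-30000/ 2924207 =-0.01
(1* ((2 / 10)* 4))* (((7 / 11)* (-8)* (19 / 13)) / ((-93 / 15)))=4256 / 4433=0.96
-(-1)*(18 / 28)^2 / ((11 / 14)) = 81 / 154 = 0.53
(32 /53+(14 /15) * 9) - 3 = 1591 /265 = 6.00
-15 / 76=-0.20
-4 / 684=-0.01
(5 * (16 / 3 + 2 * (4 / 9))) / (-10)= -28 / 9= -3.11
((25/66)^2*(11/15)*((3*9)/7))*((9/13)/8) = 1125/32032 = 0.04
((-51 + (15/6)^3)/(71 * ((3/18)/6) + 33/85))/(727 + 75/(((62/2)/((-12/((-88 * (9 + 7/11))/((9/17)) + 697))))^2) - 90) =-445018877653905/18915490853610538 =-0.02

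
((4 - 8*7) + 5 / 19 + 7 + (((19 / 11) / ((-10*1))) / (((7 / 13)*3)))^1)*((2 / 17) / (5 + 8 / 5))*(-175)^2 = -8610844375 / 351747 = -24480.22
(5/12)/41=5/492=0.01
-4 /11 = -0.36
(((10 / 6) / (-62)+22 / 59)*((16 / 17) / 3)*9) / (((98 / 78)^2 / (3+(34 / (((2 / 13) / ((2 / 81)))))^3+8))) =473296016313016 / 4408261347357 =107.37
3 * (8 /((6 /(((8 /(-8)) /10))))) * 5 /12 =-1 /6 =-0.17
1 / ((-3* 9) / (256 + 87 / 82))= -21079 / 2214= -9.52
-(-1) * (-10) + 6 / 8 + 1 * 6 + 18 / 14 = -55 / 28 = -1.96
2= 2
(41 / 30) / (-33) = -41 / 990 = -0.04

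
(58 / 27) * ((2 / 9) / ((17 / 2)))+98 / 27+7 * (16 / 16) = 44143 / 4131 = 10.69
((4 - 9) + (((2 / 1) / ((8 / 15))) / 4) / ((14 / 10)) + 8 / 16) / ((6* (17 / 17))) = -143 / 224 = -0.64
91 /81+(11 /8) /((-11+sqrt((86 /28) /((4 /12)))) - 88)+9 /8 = 66165973 /29610360 - 11*sqrt(1806) /1096680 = 2.23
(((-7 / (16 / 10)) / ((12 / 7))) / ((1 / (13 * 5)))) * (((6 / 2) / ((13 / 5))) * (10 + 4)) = -42875 / 16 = -2679.69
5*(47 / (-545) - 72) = -39287 / 109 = -360.43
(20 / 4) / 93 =5 / 93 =0.05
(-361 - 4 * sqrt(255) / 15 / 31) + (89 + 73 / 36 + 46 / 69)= -9695 / 36 - 4 * sqrt(255) / 465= -269.44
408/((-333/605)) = -82280/111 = -741.26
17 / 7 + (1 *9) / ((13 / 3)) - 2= 228 / 91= 2.51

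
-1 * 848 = -848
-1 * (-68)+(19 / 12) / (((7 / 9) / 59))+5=5407 / 28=193.11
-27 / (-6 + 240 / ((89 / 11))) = -89 / 78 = -1.14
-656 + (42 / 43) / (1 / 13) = -27662 / 43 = -643.30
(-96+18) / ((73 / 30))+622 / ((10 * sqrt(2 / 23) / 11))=-2340 / 73+3421 * sqrt(46) / 10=2288.18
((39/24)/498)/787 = 13/3135408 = 0.00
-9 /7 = -1.29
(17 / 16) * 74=629 / 8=78.62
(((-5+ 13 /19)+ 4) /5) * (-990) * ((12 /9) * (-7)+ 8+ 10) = 10296 /19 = 541.89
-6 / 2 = -3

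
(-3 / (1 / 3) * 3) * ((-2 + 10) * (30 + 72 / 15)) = -37584 / 5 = -7516.80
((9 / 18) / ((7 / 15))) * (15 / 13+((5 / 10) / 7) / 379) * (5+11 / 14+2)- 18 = -113203479 / 13519688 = -8.37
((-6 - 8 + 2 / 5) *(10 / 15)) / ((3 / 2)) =-272 / 45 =-6.04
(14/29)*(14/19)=196/551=0.36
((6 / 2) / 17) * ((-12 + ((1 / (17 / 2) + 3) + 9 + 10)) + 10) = 1026 / 289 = 3.55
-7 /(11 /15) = -105 /11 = -9.55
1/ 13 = 0.08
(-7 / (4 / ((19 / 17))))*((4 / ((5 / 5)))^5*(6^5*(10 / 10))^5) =-967994446843046472450048 / 17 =-56940849814296851320591.06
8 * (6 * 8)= 384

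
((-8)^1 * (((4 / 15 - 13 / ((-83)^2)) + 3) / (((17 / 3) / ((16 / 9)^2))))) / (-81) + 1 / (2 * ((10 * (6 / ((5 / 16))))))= 89719103359 / 491762171520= 0.18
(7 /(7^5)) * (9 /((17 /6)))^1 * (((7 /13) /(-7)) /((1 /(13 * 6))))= -324 /40817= -0.01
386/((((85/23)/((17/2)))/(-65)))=-57707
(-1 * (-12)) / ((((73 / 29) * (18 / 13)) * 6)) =377 / 657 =0.57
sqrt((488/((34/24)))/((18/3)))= 4* sqrt(1037)/17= 7.58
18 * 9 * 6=972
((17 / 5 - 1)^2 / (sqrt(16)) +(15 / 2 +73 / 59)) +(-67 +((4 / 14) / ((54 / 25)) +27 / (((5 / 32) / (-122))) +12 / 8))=-5892408754 / 278775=-21136.79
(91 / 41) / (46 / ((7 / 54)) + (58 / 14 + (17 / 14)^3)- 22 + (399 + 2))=249704 / 83229385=0.00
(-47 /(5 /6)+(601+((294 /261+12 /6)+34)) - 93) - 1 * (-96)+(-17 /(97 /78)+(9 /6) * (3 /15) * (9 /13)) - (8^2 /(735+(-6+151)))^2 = 379160047501 /663727350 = 571.26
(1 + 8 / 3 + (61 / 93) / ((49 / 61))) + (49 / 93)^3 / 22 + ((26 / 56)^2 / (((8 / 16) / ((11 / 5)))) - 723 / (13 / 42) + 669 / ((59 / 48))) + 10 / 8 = -3391607322272177 / 1900180802520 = -1784.89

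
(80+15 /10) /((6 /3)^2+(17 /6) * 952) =489 /16208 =0.03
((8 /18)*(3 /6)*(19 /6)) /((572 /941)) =17879 /15444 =1.16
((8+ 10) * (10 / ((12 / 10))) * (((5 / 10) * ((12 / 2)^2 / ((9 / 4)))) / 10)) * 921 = 110520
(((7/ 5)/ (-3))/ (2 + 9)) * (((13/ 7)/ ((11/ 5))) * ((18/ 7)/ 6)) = -13/ 847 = -0.02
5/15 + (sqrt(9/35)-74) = -221/3 + 3 * sqrt(35)/35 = -73.16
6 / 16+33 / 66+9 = 79 / 8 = 9.88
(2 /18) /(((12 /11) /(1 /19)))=0.01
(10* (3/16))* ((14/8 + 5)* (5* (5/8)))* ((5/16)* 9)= 455625/4096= 111.24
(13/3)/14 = 13/42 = 0.31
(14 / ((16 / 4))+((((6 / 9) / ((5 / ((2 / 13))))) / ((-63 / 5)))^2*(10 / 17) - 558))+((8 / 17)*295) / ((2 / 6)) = -28330932037 / 205252866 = -138.03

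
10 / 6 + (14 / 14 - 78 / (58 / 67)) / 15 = -1859 / 435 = -4.27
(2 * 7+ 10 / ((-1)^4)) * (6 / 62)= 72 / 31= 2.32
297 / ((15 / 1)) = 99 / 5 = 19.80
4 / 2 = 2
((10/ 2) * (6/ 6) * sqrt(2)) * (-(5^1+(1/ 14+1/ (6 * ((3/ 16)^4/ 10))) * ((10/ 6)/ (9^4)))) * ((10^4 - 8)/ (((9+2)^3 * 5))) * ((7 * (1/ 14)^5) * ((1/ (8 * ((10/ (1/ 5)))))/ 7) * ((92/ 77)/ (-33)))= 0.00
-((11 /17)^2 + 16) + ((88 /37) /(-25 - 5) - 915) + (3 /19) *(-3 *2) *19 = -152294726 /160395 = -949.50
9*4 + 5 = 41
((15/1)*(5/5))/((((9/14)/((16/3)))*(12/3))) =280/9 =31.11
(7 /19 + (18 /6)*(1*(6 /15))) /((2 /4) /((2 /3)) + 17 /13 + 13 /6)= 23244 /62605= 0.37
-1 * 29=-29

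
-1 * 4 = -4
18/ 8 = 9/ 4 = 2.25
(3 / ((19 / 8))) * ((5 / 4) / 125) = 6 / 475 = 0.01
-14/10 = -7/5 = -1.40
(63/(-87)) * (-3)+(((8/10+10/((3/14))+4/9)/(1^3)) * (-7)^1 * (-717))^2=377300510546351/6525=57823833033.92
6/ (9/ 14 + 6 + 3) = 28/ 45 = 0.62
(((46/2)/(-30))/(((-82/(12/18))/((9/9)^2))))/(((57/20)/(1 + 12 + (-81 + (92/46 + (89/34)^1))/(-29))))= 0.03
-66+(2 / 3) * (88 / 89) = -17446 / 267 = -65.34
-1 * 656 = -656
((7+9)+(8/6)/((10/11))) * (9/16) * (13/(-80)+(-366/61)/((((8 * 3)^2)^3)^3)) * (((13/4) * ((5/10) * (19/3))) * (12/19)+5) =-2847564707919173272851200729/155092157324097363954892800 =-18.36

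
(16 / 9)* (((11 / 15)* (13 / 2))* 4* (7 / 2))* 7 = 112112 / 135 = 830.46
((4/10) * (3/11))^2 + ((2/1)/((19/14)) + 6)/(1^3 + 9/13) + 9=771784/57475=13.43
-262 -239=-501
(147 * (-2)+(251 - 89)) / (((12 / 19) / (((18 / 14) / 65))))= -1881 / 455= -4.13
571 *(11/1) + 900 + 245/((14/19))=15027/2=7513.50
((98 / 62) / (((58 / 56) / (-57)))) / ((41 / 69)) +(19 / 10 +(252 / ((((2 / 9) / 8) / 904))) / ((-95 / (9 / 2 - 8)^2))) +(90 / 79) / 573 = -22352746666116581 / 21134287138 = -1057653.21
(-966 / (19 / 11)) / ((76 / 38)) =-5313 / 19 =-279.63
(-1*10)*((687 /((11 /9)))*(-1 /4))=30915 /22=1405.23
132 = 132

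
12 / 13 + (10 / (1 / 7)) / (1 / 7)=6382 / 13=490.92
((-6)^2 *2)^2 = 5184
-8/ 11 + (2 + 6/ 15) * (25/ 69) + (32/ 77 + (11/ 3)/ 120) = 375161/ 637560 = 0.59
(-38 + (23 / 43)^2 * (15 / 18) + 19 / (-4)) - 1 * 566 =-13501655 / 22188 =-608.51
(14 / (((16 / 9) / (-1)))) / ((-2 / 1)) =3.94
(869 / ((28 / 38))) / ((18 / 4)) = 16511 / 63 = 262.08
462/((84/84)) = 462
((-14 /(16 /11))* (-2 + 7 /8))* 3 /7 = 297 /64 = 4.64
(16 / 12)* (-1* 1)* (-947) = 3788 / 3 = 1262.67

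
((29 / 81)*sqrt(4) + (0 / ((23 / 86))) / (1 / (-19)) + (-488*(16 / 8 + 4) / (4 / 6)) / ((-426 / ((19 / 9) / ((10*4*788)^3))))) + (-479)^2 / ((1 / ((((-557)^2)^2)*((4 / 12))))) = 331445827025491733045488737311293 / 45023785085952000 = 7361571809050481.05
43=43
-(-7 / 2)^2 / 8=-1.53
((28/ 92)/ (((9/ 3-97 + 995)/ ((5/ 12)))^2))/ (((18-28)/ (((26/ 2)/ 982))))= -455/ 5280577167168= -0.00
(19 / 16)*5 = 95 / 16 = 5.94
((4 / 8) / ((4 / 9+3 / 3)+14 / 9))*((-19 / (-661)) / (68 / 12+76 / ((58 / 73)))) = 0.00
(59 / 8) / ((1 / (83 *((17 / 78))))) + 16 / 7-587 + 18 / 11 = -449.67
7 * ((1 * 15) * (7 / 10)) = 147 / 2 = 73.50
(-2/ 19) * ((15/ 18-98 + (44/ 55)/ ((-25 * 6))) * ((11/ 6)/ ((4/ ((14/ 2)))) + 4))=4202689/ 57000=73.73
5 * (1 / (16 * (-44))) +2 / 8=171 / 704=0.24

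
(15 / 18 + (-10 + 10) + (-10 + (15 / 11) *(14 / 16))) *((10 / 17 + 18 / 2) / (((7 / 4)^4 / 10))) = -109796800 / 1346961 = -81.51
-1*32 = -32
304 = 304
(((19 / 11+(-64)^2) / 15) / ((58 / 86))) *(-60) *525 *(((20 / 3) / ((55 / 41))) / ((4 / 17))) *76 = -71870158290000 / 3509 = -20481663804.50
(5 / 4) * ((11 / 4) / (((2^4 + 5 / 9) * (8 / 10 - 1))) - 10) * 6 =-96825 / 1192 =-81.23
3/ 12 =1/ 4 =0.25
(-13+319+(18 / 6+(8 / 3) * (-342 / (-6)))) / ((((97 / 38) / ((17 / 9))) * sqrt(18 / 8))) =595612 / 2619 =227.42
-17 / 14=-1.21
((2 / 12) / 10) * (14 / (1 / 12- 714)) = -14 / 42835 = -0.00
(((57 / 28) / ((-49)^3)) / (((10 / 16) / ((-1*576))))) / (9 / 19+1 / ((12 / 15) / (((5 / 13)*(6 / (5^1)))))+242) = 32438016 / 494401686905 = 0.00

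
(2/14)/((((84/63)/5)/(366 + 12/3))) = 2775/14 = 198.21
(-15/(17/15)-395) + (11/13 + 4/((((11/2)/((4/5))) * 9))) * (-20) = -9330328/21879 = -426.45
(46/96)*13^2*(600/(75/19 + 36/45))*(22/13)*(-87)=-61780875/41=-1506850.61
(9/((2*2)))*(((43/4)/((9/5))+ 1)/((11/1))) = 251/176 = 1.43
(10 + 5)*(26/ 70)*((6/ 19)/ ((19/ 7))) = 234/ 361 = 0.65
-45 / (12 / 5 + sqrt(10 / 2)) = -9.71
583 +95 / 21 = 12338 / 21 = 587.52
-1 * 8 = -8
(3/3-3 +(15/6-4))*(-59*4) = 826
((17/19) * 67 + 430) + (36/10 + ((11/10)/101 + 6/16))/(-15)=563819443/1151400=489.68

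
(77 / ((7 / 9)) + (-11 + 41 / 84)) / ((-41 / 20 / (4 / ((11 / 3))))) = -148660 / 3157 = -47.09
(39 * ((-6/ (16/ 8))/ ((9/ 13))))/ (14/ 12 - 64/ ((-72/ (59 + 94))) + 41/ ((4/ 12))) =-1014/ 1561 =-0.65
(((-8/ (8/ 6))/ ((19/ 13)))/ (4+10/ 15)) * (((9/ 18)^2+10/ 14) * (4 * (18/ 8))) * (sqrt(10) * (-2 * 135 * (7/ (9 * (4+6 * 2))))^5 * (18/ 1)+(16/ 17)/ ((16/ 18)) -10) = 56862/ 833+66647683659375 * sqrt(10)/ 1245184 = 169258973.88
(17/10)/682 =17/6820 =0.00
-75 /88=-0.85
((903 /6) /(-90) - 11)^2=5202961 /32400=160.59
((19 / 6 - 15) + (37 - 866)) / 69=-5045 / 414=-12.19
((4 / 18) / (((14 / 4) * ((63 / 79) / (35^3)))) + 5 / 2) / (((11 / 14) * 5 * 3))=774767 / 2673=289.85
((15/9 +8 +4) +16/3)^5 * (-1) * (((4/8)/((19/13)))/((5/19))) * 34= -109443575.80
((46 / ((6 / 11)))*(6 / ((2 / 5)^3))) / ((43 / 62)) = 11399.71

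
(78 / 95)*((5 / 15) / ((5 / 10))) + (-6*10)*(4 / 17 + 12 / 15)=-99436 / 1615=-61.57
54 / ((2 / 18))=486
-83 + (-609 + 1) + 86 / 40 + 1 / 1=-13757 / 20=-687.85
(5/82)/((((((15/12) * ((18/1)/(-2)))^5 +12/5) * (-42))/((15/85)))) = 6400/4501503656223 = 0.00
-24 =-24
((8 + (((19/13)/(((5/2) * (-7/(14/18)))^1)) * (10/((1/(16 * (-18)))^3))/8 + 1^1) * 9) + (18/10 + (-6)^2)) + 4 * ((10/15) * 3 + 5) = 17456604.65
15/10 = 3/2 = 1.50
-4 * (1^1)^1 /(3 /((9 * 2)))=-24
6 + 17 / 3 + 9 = 62 / 3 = 20.67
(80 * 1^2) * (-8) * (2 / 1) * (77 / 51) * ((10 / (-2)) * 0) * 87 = 0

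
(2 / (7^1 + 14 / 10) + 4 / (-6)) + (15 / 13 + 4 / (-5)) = -34 / 455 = -0.07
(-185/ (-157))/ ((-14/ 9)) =-1665/ 2198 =-0.76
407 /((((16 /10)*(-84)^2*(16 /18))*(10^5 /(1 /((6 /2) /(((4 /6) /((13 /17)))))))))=6919 /58705920000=0.00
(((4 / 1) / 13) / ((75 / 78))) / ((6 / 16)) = 0.85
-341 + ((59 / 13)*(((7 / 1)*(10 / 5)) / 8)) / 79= -1400415 / 4108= -340.90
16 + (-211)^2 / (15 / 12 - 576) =-141300 / 2299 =-61.46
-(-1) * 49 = 49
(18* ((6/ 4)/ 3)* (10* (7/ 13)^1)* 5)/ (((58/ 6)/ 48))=453600/ 377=1203.18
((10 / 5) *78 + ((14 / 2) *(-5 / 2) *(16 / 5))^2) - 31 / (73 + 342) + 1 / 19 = 3291.98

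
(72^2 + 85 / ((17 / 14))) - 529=4725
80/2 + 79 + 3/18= 715/6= 119.17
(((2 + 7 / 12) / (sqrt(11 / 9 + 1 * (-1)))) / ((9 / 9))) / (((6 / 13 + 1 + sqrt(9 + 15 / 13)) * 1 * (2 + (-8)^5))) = -403 * sqrt(858) / 177591720 + 7657 * sqrt(2) / 355183440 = -0.00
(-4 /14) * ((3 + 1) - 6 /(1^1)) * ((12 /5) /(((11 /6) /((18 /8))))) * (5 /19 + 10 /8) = 3726 /1463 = 2.55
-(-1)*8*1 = 8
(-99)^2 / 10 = 9801 / 10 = 980.10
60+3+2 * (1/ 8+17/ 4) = 287/ 4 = 71.75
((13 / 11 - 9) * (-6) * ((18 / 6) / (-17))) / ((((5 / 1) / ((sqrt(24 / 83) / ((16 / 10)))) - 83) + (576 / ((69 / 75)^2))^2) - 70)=-168370133417406320508 / 9416420900301564322111961 + 242450810429976 * sqrt(498) / 9416420900301564322111961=-0.00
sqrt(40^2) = 40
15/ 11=1.36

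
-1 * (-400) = 400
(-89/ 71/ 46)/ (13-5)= -89/ 26128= -0.00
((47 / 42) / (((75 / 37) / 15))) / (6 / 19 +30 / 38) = 33041 / 4410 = 7.49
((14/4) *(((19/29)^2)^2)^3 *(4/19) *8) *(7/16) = 5708022686012731/353814783205469041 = 0.02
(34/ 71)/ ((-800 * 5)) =-17/ 142000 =-0.00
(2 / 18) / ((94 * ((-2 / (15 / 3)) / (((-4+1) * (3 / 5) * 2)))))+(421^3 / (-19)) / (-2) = 1753533843 / 893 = 1963643.72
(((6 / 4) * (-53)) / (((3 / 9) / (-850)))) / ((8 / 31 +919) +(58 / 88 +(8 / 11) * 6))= 276516900 / 1260719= 219.33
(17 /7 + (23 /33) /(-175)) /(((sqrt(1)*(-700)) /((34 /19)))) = -119017 /19201875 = -0.01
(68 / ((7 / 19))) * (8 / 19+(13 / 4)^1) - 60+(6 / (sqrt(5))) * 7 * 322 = 4323 / 7+13524 * sqrt(5) / 5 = 6665.69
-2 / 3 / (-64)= 1 / 96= 0.01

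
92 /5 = 18.40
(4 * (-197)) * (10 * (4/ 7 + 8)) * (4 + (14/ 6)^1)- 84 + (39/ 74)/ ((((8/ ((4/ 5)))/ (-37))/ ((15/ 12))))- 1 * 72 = -47928145/ 112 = -427929.87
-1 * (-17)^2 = -289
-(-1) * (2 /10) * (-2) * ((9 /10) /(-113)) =9 /2825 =0.00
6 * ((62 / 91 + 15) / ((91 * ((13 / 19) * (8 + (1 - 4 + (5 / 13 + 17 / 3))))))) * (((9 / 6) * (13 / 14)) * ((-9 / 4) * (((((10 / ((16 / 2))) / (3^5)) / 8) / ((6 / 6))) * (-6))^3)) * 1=3389125 / 137725215473664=0.00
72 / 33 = 24 / 11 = 2.18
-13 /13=-1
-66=-66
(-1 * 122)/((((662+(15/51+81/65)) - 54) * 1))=-67405/336771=-0.20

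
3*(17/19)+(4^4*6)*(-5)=-145869/19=-7677.32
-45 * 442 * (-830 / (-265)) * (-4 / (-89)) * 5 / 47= -66034800 / 221699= -297.86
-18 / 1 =-18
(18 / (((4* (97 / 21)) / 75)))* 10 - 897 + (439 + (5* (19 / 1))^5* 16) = 12009080176449 / 97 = 123804950272.67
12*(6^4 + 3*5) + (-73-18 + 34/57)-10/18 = 2674618/171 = 15641.04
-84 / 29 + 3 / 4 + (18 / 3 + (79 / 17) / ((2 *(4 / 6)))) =3618 / 493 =7.34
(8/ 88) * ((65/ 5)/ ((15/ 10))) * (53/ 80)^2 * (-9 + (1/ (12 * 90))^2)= -383340822683/ 123171840000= -3.11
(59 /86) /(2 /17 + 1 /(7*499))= 3503479 /602258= 5.82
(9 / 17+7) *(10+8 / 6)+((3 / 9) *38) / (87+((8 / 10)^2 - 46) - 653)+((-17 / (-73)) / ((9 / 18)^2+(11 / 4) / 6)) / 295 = 85.31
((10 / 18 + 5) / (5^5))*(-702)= -156 / 125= -1.25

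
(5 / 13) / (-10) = -1 / 26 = -0.04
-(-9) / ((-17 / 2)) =-18 / 17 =-1.06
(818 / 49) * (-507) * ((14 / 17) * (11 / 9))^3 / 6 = -5152002856 / 3581577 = -1438.47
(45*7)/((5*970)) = 63/970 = 0.06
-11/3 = -3.67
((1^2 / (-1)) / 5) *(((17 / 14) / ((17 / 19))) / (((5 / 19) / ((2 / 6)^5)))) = -0.00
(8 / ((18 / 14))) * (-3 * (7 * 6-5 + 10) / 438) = -1316 / 657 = -2.00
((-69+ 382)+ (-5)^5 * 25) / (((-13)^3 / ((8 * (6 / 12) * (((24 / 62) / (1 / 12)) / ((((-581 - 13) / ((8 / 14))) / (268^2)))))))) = -45469.73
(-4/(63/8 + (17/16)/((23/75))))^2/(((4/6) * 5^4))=1083392/3627901875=0.00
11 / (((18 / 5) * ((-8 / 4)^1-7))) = -55 / 162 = -0.34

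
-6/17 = -0.35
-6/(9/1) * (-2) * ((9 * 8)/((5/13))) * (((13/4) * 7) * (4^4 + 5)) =7410312/5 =1482062.40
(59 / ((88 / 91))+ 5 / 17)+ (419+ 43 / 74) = 26618033 / 55352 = 480.89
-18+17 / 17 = -17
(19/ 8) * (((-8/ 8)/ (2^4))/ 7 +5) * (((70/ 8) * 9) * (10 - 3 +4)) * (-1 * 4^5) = -10514790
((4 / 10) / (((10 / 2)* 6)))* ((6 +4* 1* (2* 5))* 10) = 92 / 15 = 6.13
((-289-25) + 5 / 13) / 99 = -453 / 143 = -3.17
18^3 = 5832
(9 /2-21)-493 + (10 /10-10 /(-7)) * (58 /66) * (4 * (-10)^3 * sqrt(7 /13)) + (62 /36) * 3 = -1972000 * sqrt(91) /3003-1513 /3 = -6768.63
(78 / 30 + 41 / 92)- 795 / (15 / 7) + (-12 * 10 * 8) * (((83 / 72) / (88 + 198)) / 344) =-3122416223 / 8485620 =-367.97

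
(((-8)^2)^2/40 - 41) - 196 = -673/5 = -134.60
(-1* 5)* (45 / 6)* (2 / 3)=-25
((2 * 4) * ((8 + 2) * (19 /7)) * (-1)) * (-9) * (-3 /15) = -2736 /7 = -390.86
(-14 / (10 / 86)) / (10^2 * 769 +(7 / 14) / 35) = -8428 / 5383001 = -0.00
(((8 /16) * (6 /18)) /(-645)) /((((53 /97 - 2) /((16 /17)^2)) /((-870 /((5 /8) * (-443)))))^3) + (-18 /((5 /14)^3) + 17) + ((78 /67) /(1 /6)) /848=-56606513151308862373373223661669 /149702799675628042945701916500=-378.13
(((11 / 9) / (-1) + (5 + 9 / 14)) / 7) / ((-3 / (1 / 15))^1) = -557 / 39690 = -0.01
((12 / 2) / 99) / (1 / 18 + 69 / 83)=996 / 14575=0.07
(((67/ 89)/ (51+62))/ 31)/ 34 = 67/ 10600078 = 0.00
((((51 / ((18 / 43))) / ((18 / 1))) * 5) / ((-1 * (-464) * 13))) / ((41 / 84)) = 25585 / 2225808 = 0.01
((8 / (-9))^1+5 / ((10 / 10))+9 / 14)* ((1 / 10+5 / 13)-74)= -5724643 / 16380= -349.49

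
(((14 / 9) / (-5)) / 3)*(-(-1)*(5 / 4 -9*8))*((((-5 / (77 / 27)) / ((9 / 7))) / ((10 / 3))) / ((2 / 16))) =-3962 / 165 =-24.01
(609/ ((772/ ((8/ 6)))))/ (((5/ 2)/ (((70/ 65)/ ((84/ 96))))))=6496/ 12545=0.52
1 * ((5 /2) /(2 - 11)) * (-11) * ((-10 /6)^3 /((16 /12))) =-6875 /648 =-10.61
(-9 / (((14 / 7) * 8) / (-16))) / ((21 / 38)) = 114 / 7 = 16.29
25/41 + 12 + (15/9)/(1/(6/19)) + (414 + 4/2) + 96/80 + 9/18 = 3356213/7790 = 430.84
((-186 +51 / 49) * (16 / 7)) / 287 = -145008 / 98441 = -1.47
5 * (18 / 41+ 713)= 146255 / 41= 3567.20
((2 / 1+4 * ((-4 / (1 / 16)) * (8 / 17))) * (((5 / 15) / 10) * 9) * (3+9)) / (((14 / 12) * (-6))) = 60.93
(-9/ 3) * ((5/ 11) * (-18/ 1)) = 270/ 11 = 24.55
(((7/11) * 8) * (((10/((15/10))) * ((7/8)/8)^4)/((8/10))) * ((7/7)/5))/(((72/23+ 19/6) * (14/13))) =3589495/20046675968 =0.00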